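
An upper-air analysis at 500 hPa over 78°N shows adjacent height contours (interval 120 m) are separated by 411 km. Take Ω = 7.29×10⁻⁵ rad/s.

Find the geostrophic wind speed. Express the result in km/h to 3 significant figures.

Coriolis parameter at 78°N:
f = 2Ω sin φ = 2 × 7.29×10⁻⁵ × sin 78° = 1.43×10⁻⁴ s⁻¹
Height gradient: |∂Z/∂n| = 120 m / 411000 m = 2.92×10⁻⁴
On a pressure surface, geostrophic balance gives V_g = (g/f)|∂Z/∂n|:
V_g = 9.81 × 2.92×10⁻⁴ / 1.43×10⁻⁴ = 20.1 m/s
Converting: 20.1 m/s × 3.6 = 72.3 km/h

72.3 km/h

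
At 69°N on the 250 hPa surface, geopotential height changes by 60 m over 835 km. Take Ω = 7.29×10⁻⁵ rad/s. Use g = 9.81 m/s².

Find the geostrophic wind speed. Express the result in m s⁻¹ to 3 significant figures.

5.18 m s⁻¹

Coriolis parameter at 69°N:
f = 2Ω sin φ = 2 × 7.29×10⁻⁵ × sin 69° = 1.36×10⁻⁴ s⁻¹
Height gradient: |∂Z/∂n| = 60 m / 835000 m = 7.19×10⁻⁵
On a pressure surface, geostrophic balance gives V_g = (g/f)|∂Z/∂n|:
V_g = 9.81 × 7.19×10⁻⁵ / 1.36×10⁻⁴ = 5.18 m/s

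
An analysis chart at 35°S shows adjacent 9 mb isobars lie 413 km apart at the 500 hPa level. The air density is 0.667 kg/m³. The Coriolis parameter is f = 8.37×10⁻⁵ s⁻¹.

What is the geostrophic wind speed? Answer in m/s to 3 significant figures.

39.0 m/s

Pressure gradient: |∂P/∂n| = 900 Pa / 413000 m = 2.18×10⁻³ Pa/m
Geostrophic balance (pressure-gradient force = Coriolis force):
V_g = (1/(fρ)) |∂P/∂n| = 2.18×10⁻³ / (8.37×10⁻⁵ × 0.667) = 39.0 m/s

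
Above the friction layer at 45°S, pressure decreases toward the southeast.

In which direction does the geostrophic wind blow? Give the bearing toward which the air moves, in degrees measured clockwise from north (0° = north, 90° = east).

The pressure-gradient force points toward the southeast (bearing 135°).
Geostrophic balance: in the Southern Hemisphere the Coriolis force deflects motion to the left, so the geostrophic wind blows 90° to the left of the pressure-gradient force (low pressure on the right).
Rotating 135° by 90° counterclockwise gives 045° — the wind blows toward the northeast.

045°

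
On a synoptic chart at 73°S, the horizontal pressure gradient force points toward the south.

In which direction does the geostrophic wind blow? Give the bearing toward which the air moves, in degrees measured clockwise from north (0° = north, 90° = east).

The pressure-gradient force points toward the south (bearing 180°).
Geostrophic balance: in the Southern Hemisphere the Coriolis force deflects motion to the left, so the geostrophic wind blows 90° to the left of the pressure-gradient force (low pressure on the right).
Rotating 180° by 90° counterclockwise gives 090° — the wind blows toward the east.

090°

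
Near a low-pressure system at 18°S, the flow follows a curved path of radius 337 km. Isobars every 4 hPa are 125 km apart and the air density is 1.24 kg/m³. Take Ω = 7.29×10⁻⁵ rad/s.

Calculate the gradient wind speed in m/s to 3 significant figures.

Coriolis parameter at 18°S:
f = 2Ω sin φ = 2 × 7.29×10⁻⁵ × sin 18° = 4.51×10⁻⁵ s⁻¹
Pressure gradient: |∂P/∂n| = 400 Pa / 125000 m = 3.20×10⁻³ Pa/m
Geostrophic speed: V_g = |∂P/∂n|/(fρ) = 3.20×10⁻³/(4.51×10⁻⁵ × 1.24) = 57.3 m/s
Around a low, centrifugal force acts outward with Coriolis, so pressure-gradient force balances both:
(1/ρ)|∂P/∂n| = fV + V²/R  →  V² + fR·V − fR·V_g = 0
With fR = 4.51×10⁻⁵ × 337×10³ m = 15.2 m/s:
V = [−fR + √((fR)² + 4 fR V_g)]/2 = [−15.2 + √(15.2² + 4×15.2×57.3)]/2 = 22.9 m/s
Subgeostrophic (V < V_g = 57.3 m/s), as expected around a low.

22.9 m/s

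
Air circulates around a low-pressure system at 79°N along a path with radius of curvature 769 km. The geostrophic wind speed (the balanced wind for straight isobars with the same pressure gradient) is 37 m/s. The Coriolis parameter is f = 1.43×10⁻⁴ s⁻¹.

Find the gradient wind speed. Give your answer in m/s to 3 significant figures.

Around a low, centrifugal force acts outward with Coriolis, so pressure-gradient force balances both:
(1/ρ)|∂P/∂n| = fV + V²/R  →  V² + fR·V − fR·V_g = 0
With fR = 1.43×10⁻⁴ × 769×10³ m = 110 m/s:
V = [−fR + √((fR)² + 4 fR V_g)]/2 = [−110 + √(110² + 4×110×37)]/2 = 29.2 m/s
Subgeostrophic (V < V_g = 37 m/s), as expected around a low.

29.2 m/s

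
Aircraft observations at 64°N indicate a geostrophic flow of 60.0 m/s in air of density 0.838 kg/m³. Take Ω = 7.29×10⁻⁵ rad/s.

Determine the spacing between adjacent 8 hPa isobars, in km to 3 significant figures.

121 km

Coriolis parameter at 64°N:
f = 2Ω sin φ = 2 × 7.29×10⁻⁵ × sin 64° = 1.31×10⁻⁴ s⁻¹
Geostrophic balance rearranged: |∂P/∂n| = f ρ V_g
|∂P/∂n| = 1.31×10⁻⁴ × 0.838 × 60.0 = 6.59×10⁻³ Pa/m
Isobar spacing: Δn = ΔP/|∂P/∂n| = 800 Pa / 6.59×10⁻³ Pa/m = 121416 m ≈ 121 km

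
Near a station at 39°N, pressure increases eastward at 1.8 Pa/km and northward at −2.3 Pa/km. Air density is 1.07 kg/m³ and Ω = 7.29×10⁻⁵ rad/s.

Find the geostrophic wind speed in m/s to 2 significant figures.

Coriolis parameter at 39°N:
f = 2Ω sin φ = 2 × 7.29×10⁻⁵ × sin 39° = 9.18×10⁻⁵ s⁻¹
Component geostrophic relations (x east, y north):
u_g = −(1/(fρ)) ∂P/∂y,  v_g = (1/(fρ)) ∂P/∂x
u_g = −(−2.3×10⁻³)/(9.18×10⁻⁵ × 1.07) = 23.4 m/s;  v_g = (1.8×10⁻³)/(9.18×10⁻⁵ × 1.07) = 18.3 m/s
|V_g| = √(u_g² + v_g²) = 29.7 m/s

30 m/s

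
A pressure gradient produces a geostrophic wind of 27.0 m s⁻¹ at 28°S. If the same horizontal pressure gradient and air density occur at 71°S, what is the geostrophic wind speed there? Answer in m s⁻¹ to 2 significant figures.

13 m s⁻¹

With the same pressure gradient and density, V_g ∝ 1/f ∝ 1/sin φ.
V₂ = V₁ · sin φ₁ / sin φ₂ = 27.0 × sin 28° / sin 71°
V₂ = 27.0 × 0.4695/0.9455 = 13 m s⁻¹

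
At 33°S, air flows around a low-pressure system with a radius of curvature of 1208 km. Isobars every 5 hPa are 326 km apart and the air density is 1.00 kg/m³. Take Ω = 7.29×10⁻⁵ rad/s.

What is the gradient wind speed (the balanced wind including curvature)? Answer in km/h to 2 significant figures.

59 km/h

Coriolis parameter at 33°S:
f = 2Ω sin φ = 2 × 7.29×10⁻⁵ × sin 33° = 7.94×10⁻⁵ s⁻¹
Pressure gradient: |∂P/∂n| = 500 Pa / 326000 m = 1.53×10⁻³ Pa/m
Geostrophic speed: V_g = |∂P/∂n|/(fρ) = 1.53×10⁻³/(7.94×10⁻⁵ × 1.00) = 19.3 m/s
Around a low, centrifugal force acts outward with Coriolis, so pressure-gradient force balances both:
(1/ρ)|∂P/∂n| = fV + V²/R  →  V² + fR·V − fR·V_g = 0
With fR = 7.94×10⁻⁵ × 1208×10³ m = 95.9 m/s:
V = [−fR + √((fR)² + 4 fR V_g)]/2 = [−95.9 + √(95.9² + 4×95.9×19.3)]/2 = 16.5 m/s
Subgeostrophic (V < V_g = 19.3 m/s), as expected around a low.
Converting: 16.5 m/s × 3.6 = 59 km/h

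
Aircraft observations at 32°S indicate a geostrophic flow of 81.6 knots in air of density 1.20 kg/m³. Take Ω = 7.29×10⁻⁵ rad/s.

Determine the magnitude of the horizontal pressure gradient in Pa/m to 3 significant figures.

3.89×10⁻³ Pa/m

Coriolis parameter at 32°S:
f = 2Ω sin φ = 2 × 7.29×10⁻⁵ × sin 32° = 7.73×10⁻⁵ s⁻¹
Wind speed in SI: 81.6 knots = 42.0 m/s
Geostrophic balance rearranged: |∂P/∂n| = f ρ V_g
|∂P/∂n| = 7.73×10⁻⁵ × 1.20 × 42.0 = 3.89×10⁻³ Pa/m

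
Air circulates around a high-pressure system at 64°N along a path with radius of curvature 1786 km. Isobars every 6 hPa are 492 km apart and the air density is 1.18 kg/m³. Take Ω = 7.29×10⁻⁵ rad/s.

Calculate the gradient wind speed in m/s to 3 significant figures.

Coriolis parameter at 64°N:
f = 2Ω sin φ = 2 × 7.29×10⁻⁵ × sin 64° = 1.31×10⁻⁴ s⁻¹
Pressure gradient: |∂P/∂n| = 600 Pa / 492000 m = 1.22×10⁻³ Pa/m
Geostrophic speed: V_g = |∂P/∂n|/(fρ) = 1.22×10⁻³/(1.31×10⁻⁴ × 1.18) = 7.89 m/s
Around a high, pressure-gradient force acts outward with centrifugal, so Coriolis balances both:
fV = (1/ρ)|∂P/∂n| + V²/R  →  V² − fR·V + fR·V_g = 0
With fR = 1.31×10⁻⁴ × 1786×10³ m = 234 m/s:
V = [fR − √((fR)² − 4 fR V_g)]/2 = [234 − √(234² − 4×234×7.89)]/2 = 8.17 m/s
Supergeostrophic (V > V_g = 7.89 m/s), as expected around a high.

8.17 m/s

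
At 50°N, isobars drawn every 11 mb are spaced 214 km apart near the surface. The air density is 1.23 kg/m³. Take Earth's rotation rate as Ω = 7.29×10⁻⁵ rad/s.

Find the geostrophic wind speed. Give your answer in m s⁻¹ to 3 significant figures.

Coriolis parameter at 50°N:
f = 2Ω sin φ = 2 × 7.29×10⁻⁵ × sin 50° = 1.12×10⁻⁴ s⁻¹
Pressure gradient: |∂P/∂n| = 1100 Pa / 214000 m = 5.14×10⁻³ Pa/m
Geostrophic balance (pressure-gradient force = Coriolis force):
V_g = (1/(fρ)) |∂P/∂n| = 5.14×10⁻³ / (1.12×10⁻⁴ × 1.23) = 37.4 m/s

37.4 m s⁻¹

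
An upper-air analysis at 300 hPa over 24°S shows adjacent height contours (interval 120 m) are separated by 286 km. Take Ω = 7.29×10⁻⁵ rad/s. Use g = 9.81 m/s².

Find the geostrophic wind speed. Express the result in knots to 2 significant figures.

Coriolis parameter at 24°S:
f = 2Ω sin φ = 2 × 7.29×10⁻⁵ × sin 24° = 5.93×10⁻⁵ s⁻¹
Height gradient: |∂Z/∂n| = 120 m / 286000 m = 4.20×10⁻⁴
On a pressure surface, geostrophic balance gives V_g = (g/f)|∂Z/∂n|:
V_g = 9.81 × 4.20×10⁻⁴ / 5.93×10⁻⁵ = 69.4 m/s
Converting: 69.4 m/s × 1.944 = 130 knots

130 knots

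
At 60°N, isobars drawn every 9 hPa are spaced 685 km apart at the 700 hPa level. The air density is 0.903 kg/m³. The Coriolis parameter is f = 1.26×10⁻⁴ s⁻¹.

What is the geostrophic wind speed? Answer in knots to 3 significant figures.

Pressure gradient: |∂P/∂n| = 900 Pa / 685000 m = 1.31×10⁻³ Pa/m
Geostrophic balance (pressure-gradient force = Coriolis force):
V_g = (1/(fρ)) |∂P/∂n| = 1.31×10⁻³ / (1.26×10⁻⁴ × 0.903) = 11.5 m/s
Converting: 11.5 m/s × 1.944 = 22.4 knots

22.4 knots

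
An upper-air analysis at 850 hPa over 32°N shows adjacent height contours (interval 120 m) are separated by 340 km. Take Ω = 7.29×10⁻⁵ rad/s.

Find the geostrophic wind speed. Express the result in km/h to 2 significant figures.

Coriolis parameter at 32°N:
f = 2Ω sin φ = 2 × 7.29×10⁻⁵ × sin 32° = 7.73×10⁻⁵ s⁻¹
Height gradient: |∂Z/∂n| = 120 m / 340000 m = 3.53×10⁻⁴
On a pressure surface, geostrophic balance gives V_g = (g/f)|∂Z/∂n|:
V_g = 9.81 × 3.53×10⁻⁴ / 7.73×10⁻⁵ = 44.8 m/s
Converting: 44.8 m/s × 3.6 = 160 km/h

160 km/h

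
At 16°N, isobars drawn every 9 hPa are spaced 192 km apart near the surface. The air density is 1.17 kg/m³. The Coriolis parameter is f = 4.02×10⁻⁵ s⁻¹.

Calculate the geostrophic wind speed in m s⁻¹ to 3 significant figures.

Pressure gradient: |∂P/∂n| = 900 Pa / 192000 m = 4.69×10⁻³ Pa/m
Geostrophic balance (pressure-gradient force = Coriolis force):
V_g = (1/(fρ)) |∂P/∂n| = 4.69×10⁻³ / (4.02×10⁻⁵ × 1.17) = 99.7 m/s

99.7 m s⁻¹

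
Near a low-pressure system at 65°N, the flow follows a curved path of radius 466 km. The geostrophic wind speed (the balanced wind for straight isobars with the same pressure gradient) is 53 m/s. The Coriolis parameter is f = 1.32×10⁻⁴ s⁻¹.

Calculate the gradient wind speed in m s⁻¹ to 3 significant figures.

Around a low, centrifugal force acts outward with Coriolis, so pressure-gradient force balances both:
(1/ρ)|∂P/∂n| = fV + V²/R  →  V² + fR·V − fR·V_g = 0
With fR = 1.32×10⁻⁴ × 466×10³ m = 61.5 m/s:
V = [−fR + √((fR)² + 4 fR V_g)]/2 = [−61.5 + √(61.5² + 4×61.5×53)]/2 = 34.1 m/s
Subgeostrophic (V < V_g = 53 m/s), as expected around a low.

34.1 m s⁻¹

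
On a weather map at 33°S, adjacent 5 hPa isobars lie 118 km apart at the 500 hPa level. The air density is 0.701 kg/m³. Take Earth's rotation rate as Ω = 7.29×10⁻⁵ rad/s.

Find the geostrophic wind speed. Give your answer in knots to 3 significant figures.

Coriolis parameter at 33°S:
f = 2Ω sin φ = 2 × 7.29×10⁻⁵ × sin 33° = 7.94×10⁻⁵ s⁻¹
Pressure gradient: |∂P/∂n| = 500 Pa / 118000 m = 4.24×10⁻³ Pa/m
Geostrophic balance (pressure-gradient force = Coriolis force):
V_g = (1/(fρ)) |∂P/∂n| = 4.24×10⁻³ / (7.94×10⁻⁵ × 0.701) = 76.1 m/s
Converting: 76.1 m/s × 1.944 = 148 knots

148 knots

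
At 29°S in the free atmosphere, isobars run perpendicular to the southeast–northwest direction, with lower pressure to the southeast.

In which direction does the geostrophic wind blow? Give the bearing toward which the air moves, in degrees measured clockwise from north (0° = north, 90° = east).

045°

The pressure-gradient force points toward the southeast (bearing 135°).
Geostrophic balance: in the Southern Hemisphere the Coriolis force deflects motion to the left, so the geostrophic wind blows 90° to the left of the pressure-gradient force (low pressure on the right).
Rotating 135° by 90° counterclockwise gives 045° — the wind blows toward the northeast.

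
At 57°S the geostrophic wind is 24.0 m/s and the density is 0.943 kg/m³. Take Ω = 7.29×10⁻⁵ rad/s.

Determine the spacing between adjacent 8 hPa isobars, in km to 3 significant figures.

289 km

Coriolis parameter at 57°S:
f = 2Ω sin φ = 2 × 7.29×10⁻⁵ × sin 57° = 1.22×10⁻⁴ s⁻¹
Geostrophic balance rearranged: |∂P/∂n| = f ρ V_g
|∂P/∂n| = 1.22×10⁻⁴ × 0.943 × 24.0 = 2.77×10⁻³ Pa/m
Isobar spacing: Δn = ΔP/|∂P/∂n| = 800 Pa / 2.77×10⁻³ Pa/m = 289080 m ≈ 289 km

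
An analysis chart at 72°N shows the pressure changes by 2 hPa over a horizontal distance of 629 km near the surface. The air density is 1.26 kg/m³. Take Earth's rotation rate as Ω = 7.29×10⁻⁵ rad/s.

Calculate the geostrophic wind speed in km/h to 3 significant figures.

Coriolis parameter at 72°N:
f = 2Ω sin φ = 2 × 7.29×10⁻⁵ × sin 72° = 1.39×10⁻⁴ s⁻¹
Pressure gradient: |∂P/∂n| = 200 Pa / 629000 m = 3.18×10⁻⁴ Pa/m
Geostrophic balance (pressure-gradient force = Coriolis force):
V_g = (1/(fρ)) |∂P/∂n| = 3.18×10⁻⁴ / (1.39×10⁻⁴ × 1.26) = 1.82 m/s
Converting: 1.82 m/s × 3.6 = 6.55 km/h

6.55 km/h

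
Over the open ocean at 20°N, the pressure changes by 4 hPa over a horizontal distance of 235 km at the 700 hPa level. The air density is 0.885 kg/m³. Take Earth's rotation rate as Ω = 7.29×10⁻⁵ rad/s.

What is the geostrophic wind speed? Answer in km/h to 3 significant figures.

139 km/h

Coriolis parameter at 20°N:
f = 2Ω sin φ = 2 × 7.29×10⁻⁵ × sin 20° = 4.99×10⁻⁵ s⁻¹
Pressure gradient: |∂P/∂n| = 400 Pa / 235000 m = 1.70×10⁻³ Pa/m
Geostrophic balance (pressure-gradient force = Coriolis force):
V_g = (1/(fρ)) |∂P/∂n| = 1.70×10⁻³ / (4.99×10⁻⁵ × 0.885) = 38.6 m/s
Converting: 38.6 m/s × 3.6 = 139 km/h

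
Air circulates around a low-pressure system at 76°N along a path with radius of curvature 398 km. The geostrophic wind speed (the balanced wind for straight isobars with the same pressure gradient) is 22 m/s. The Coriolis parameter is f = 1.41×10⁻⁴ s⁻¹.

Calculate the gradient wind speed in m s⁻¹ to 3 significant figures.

16.9 m s⁻¹

Around a low, centrifugal force acts outward with Coriolis, so pressure-gradient force balances both:
(1/ρ)|∂P/∂n| = fV + V²/R  →  V² + fR·V − fR·V_g = 0
With fR = 1.41×10⁻⁴ × 398×10³ m = 56.1 m/s:
V = [−fR + √((fR)² + 4 fR V_g)]/2 = [−56.1 + √(56.1² + 4×56.1×22)]/2 = 16.9 m/s
Subgeostrophic (V < V_g = 22 m/s), as expected around a low.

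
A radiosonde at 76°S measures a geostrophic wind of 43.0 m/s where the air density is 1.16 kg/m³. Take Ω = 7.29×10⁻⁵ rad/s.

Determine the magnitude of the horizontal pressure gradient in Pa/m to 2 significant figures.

7.1×10⁻³ Pa/m

Coriolis parameter at 76°S:
f = 2Ω sin φ = 2 × 7.29×10⁻⁵ × sin 76° = 1.41×10⁻⁴ s⁻¹
Geostrophic balance rearranged: |∂P/∂n| = f ρ V_g
|∂P/∂n| = 1.41×10⁻⁴ × 1.16 × 43.0 = 7.06×10⁻³ Pa/m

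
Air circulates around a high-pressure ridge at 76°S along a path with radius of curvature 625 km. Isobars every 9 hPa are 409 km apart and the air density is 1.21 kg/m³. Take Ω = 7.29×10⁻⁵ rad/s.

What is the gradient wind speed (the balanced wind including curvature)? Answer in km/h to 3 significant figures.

Coriolis parameter at 76°S:
f = 2Ω sin φ = 2 × 7.29×10⁻⁵ × sin 76° = 1.41×10⁻⁴ s⁻¹
Pressure gradient: |∂P/∂n| = 900 Pa / 409000 m = 2.20×10⁻³ Pa/m
Geostrophic speed: V_g = |∂P/∂n|/(fρ) = 2.20×10⁻³/(1.41×10⁻⁴ × 1.21) = 12.9 m/s
Around a high, pressure-gradient force acts outward with centrifugal, so Coriolis balances both:
fV = (1/ρ)|∂P/∂n| + V²/R  →  V² − fR·V + fR·V_g = 0
With fR = 1.41×10⁻⁴ × 625×10³ m = 88.4 m/s:
V = [fR − √((fR)² − 4 fR V_g)]/2 = [88.4 − √(88.4² − 4×88.4×12.9)]/2 = 15.6 m/s
Supergeostrophic (V > V_g = 12.9 m/s), as expected around a high.
Converting: 15.6 m/s × 3.6 = 56.2 km/h

56.2 km/h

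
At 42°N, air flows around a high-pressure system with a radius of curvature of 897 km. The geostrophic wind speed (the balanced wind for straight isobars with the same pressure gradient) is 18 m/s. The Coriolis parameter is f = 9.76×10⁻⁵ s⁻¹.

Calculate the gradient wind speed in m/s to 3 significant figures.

Around a high, pressure-gradient force acts outward with centrifugal, so Coriolis balances both:
fV = (1/ρ)|∂P/∂n| + V²/R  →  V² − fR·V + fR·V_g = 0
With fR = 9.76×10⁻⁵ × 897×10³ m = 87.5 m/s:
V = [fR − √((fR)² − 4 fR V_g)]/2 = [87.5 − √(87.5² − 4×87.5×18)]/2 = 25.3 m/s
Supergeostrophic (V > V_g = 18 m/s), as expected around a high.

25.3 m/s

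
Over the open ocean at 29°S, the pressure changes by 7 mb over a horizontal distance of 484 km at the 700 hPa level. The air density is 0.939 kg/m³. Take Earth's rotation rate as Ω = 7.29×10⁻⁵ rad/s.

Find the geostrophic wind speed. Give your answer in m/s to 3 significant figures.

21.8 m/s

Coriolis parameter at 29°S:
f = 2Ω sin φ = 2 × 7.29×10⁻⁵ × sin 29° = 7.07×10⁻⁵ s⁻¹
Pressure gradient: |∂P/∂n| = 700 Pa / 484000 m = 1.45×10⁻³ Pa/m
Geostrophic balance (pressure-gradient force = Coriolis force):
V_g = (1/(fρ)) |∂P/∂n| = 1.45×10⁻³ / (7.07×10⁻⁵ × 0.939) = 21.8 m/s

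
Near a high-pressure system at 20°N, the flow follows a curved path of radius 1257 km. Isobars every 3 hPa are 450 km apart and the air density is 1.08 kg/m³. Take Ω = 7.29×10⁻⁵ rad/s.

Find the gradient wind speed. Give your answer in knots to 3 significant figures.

33.0 knots

Coriolis parameter at 20°N:
f = 2Ω sin φ = 2 × 7.29×10⁻⁵ × sin 20° = 4.99×10⁻⁵ s⁻¹
Pressure gradient: |∂P/∂n| = 300 Pa / 450000 m = 6.67×10⁻⁴ Pa/m
Geostrophic speed: V_g = |∂P/∂n|/(fρ) = 6.67×10⁻⁴/(4.99×10⁻⁵ × 1.08) = 12.4 m/s
Around a high, pressure-gradient force acts outward with centrifugal, so Coriolis balances both:
fV = (1/ρ)|∂P/∂n| + V²/R  →  V² − fR·V + fR·V_g = 0
With fR = 4.99×10⁻⁵ × 1257×10³ m = 62.7 m/s:
V = [fR − √((fR)² − 4 fR V_g)]/2 = [62.7 − √(62.7² − 4×62.7×12.4)]/2 = 17 m/s
Supergeostrophic (V > V_g = 12.4 m/s), as expected around a high.
Converting: 17 m/s × 1.944 = 33.0 knots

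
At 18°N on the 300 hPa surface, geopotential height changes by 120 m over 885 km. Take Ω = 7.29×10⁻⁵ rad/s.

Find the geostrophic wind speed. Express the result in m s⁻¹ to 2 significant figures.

Coriolis parameter at 18°N:
f = 2Ω sin φ = 2 × 7.29×10⁻⁵ × sin 18° = 4.51×10⁻⁵ s⁻¹
Height gradient: |∂Z/∂n| = 120 m / 885000 m = 1.36×10⁻⁴
On a pressure surface, geostrophic balance gives V_g = (g/f)|∂Z/∂n|:
V_g = 9.81 × 1.36×10⁻⁴ / 4.51×10⁻⁵ = 29.5 m/s

30 m s⁻¹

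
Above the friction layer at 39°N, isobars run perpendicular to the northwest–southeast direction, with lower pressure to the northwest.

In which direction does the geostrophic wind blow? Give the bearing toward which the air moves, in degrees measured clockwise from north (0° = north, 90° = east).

The pressure-gradient force points toward the northwest (bearing 315°).
Geostrophic balance: in the Northern Hemisphere the Coriolis force deflects motion to the right, so the geostrophic wind blows 90° to the right of the pressure-gradient force (low pressure on the left).
Rotating 315° by 90° clockwise gives 045° — the wind blows toward the northeast.

045°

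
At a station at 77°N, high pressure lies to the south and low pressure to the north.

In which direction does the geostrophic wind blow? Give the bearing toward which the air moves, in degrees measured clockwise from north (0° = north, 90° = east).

The pressure-gradient force points toward the north (bearing 000°).
Geostrophic balance: in the Northern Hemisphere the Coriolis force deflects motion to the right, so the geostrophic wind blows 90° to the right of the pressure-gradient force (low pressure on the left).
Rotating 000° by 90° clockwise gives 090° — the wind blows toward the east.

090°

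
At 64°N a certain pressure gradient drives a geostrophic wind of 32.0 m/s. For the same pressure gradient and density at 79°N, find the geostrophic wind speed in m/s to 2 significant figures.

With the same pressure gradient and density, V_g ∝ 1/f ∝ 1/sin φ.
V₂ = V₁ · sin φ₁ / sin φ₂ = 32.0 × sin 64° / sin 79°
V₂ = 32.0 × 0.8988/0.9816 = 29 m/s

29 m/s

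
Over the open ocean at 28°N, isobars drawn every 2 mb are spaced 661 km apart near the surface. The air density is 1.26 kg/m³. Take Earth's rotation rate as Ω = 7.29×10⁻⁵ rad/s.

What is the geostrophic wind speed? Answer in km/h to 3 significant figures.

Coriolis parameter at 28°N:
f = 2Ω sin φ = 2 × 7.29×10⁻⁵ × sin 28° = 6.84×10⁻⁵ s⁻¹
Pressure gradient: |∂P/∂n| = 200 Pa / 661000 m = 3.03×10⁻⁴ Pa/m
Geostrophic balance (pressure-gradient force = Coriolis force):
V_g = (1/(fρ)) |∂P/∂n| = 3.03×10⁻⁴ / (6.84×10⁻⁵ × 1.26) = 3.51 m/s
Converting: 3.51 m/s × 3.6 = 12.6 km/h

12.6 km/h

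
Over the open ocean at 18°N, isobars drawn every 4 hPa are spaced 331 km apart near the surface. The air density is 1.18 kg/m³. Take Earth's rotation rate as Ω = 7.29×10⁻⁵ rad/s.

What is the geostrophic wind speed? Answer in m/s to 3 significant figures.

Coriolis parameter at 18°N:
f = 2Ω sin φ = 2 × 7.29×10⁻⁵ × sin 18° = 4.51×10⁻⁵ s⁻¹
Pressure gradient: |∂P/∂n| = 400 Pa / 331000 m = 1.21×10⁻³ Pa/m
Geostrophic balance (pressure-gradient force = Coriolis force):
V_g = (1/(fρ)) |∂P/∂n| = 1.21×10⁻³ / (4.51×10⁻⁵ × 1.18) = 22.7 m/s

22.7 m/s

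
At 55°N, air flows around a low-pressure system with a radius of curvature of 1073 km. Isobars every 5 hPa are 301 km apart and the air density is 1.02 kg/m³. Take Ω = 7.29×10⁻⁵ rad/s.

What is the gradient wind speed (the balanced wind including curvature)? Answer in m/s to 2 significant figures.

12 m/s

Coriolis parameter at 55°N:
f = 2Ω sin φ = 2 × 7.29×10⁻⁵ × sin 55° = 1.19×10⁻⁴ s⁻¹
Pressure gradient: |∂P/∂n| = 500 Pa / 301000 m = 1.66×10⁻³ Pa/m
Geostrophic speed: V_g = |∂P/∂n|/(fρ) = 1.66×10⁻³/(1.19×10⁻⁴ × 1.02) = 13.6 m/s
Around a low, centrifugal force acts outward with Coriolis, so pressure-gradient force balances both:
(1/ρ)|∂P/∂n| = fV + V²/R  →  V² + fR·V − fR·V_g = 0
With fR = 1.19×10⁻⁴ × 1073×10³ m = 128 m/s:
V = [−fR + √((fR)² + 4 fR V_g)]/2 = [−128 + √(128² + 4×128×13.6)]/2 = 12.4 m/s
Subgeostrophic (V < V_g = 13.6 m/s), as expected around a low.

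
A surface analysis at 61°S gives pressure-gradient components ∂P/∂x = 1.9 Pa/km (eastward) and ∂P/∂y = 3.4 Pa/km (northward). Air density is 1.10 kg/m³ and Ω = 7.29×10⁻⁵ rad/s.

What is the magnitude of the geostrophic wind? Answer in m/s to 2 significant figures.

28 m/s

Coriolis parameter at 61°S:
f = 2Ω sin φ = 2 × 7.29×10⁻⁵ × sin 61° = 1.28×10⁻⁴ s⁻¹
In the Southern Hemisphere f is negative: f = −1.28×10⁻⁴ s⁻¹.
Component geostrophic relations (x east, y north):
u_g = −(1/(fρ)) ∂P/∂y,  v_g = (1/(fρ)) ∂P/∂x
u_g = −(3.4×10⁻³)/(−1.28×10⁻⁴ × 1.10) = 24.2 m/s;  v_g = (1.9×10⁻³)/(−1.28×10⁻⁴ × 1.10) = −13.5 m/s
|V_g| = √(u_g² + v_g²) = 27.8 m/s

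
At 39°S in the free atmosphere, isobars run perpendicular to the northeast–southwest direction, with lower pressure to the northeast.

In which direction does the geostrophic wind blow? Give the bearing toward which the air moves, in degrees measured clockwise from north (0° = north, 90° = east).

The pressure-gradient force points toward the northeast (bearing 045°).
Geostrophic balance: in the Southern Hemisphere the Coriolis force deflects motion to the left, so the geostrophic wind blows 90° to the left of the pressure-gradient force (low pressure on the right).
Rotating 045° by 90° counterclockwise gives 315° — the wind blows toward the northwest.

315°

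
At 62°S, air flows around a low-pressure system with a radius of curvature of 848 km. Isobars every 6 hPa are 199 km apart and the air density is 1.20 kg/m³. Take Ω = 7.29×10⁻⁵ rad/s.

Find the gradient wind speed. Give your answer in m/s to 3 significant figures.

Coriolis parameter at 62°S:
f = 2Ω sin φ = 2 × 7.29×10⁻⁵ × sin 62° = 1.29×10⁻⁴ s⁻¹
Pressure gradient: |∂P/∂n| = 600 Pa / 199000 m = 3.02×10⁻³ Pa/m
Geostrophic speed: V_g = |∂P/∂n|/(fρ) = 3.02×10⁻³/(1.29×10⁻⁴ × 1.20) = 19.5 m/s
Around a low, centrifugal force acts outward with Coriolis, so pressure-gradient force balances both:
(1/ρ)|∂P/∂n| = fV + V²/R  →  V² + fR·V − fR·V_g = 0
With fR = 1.29×10⁻⁴ × 848×10³ m = 109 m/s:
V = [−fR + √((fR)² + 4 fR V_g)]/2 = [−109 + √(109² + 4×109×19.5)]/2 = 16.9 m/s
Subgeostrophic (V < V_g = 19.5 m/s), as expected around a low.

16.9 m/s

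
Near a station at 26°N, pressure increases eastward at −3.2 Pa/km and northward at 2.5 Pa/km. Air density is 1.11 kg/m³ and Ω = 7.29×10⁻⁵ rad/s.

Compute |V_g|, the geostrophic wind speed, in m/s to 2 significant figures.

Coriolis parameter at 26°N:
f = 2Ω sin φ = 2 × 7.29×10⁻⁵ × sin 26° = 6.39×10⁻⁵ s⁻¹
Component geostrophic relations (x east, y north):
u_g = −(1/(fρ)) ∂P/∂y,  v_g = (1/(fρ)) ∂P/∂x
u_g = −(2.5×10⁻³)/(6.39×10⁻⁵ × 1.11) = −35.2 m/s;  v_g = (−3.2×10⁻³)/(6.39×10⁻⁵ × 1.11) = −45.1 m/s
|V_g| = √(u_g² + v_g²) = 57.2 m/s

57 m/s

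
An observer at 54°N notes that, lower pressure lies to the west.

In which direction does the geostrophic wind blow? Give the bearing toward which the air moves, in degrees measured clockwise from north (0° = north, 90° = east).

000°

The pressure-gradient force points toward the west (bearing 270°).
Geostrophic balance: in the Northern Hemisphere the Coriolis force deflects motion to the right, so the geostrophic wind blows 90° to the right of the pressure-gradient force (low pressure on the left).
Rotating 270° by 90° clockwise gives 000° — the wind blows toward the north.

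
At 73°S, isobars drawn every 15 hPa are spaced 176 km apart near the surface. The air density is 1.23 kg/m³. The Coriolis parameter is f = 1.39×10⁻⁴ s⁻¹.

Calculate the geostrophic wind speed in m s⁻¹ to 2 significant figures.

Pressure gradient: |∂P/∂n| = 1500 Pa / 176000 m = 8.52×10⁻³ Pa/m
Geostrophic balance (pressure-gradient force = Coriolis force):
V_g = (1/(fρ)) |∂P/∂n| = 8.52×10⁻³ / (1.39×10⁻⁴ × 1.23) = 49.8 m/s

50 m s⁻¹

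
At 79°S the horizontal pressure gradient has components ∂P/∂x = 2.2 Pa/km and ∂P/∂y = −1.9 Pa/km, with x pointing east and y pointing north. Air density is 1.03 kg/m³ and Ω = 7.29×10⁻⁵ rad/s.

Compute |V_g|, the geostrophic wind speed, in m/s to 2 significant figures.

Coriolis parameter at 79°S:
f = 2Ω sin φ = 2 × 7.29×10⁻⁵ × sin 79° = 1.43×10⁻⁴ s⁻¹
In the Southern Hemisphere f is negative: f = −1.43×10⁻⁴ s⁻¹.
Component geostrophic relations (x east, y north):
u_g = −(1/(fρ)) ∂P/∂y,  v_g = (1/(fρ)) ∂P/∂x
u_g = −(−1.9×10⁻³)/(−1.43×10⁻⁴ × 1.03) = −12.9 m/s;  v_g = (2.2×10⁻³)/(−1.43×10⁻⁴ × 1.03) = −14.9 m/s
|V_g| = √(u_g² + v_g²) = 19.7 m/s

20 m/s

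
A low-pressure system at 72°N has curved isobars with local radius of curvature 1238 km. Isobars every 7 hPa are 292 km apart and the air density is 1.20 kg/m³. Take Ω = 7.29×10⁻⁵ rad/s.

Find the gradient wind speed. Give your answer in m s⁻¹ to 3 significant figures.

Coriolis parameter at 72°N:
f = 2Ω sin φ = 2 × 7.29×10⁻⁵ × sin 72° = 1.39×10⁻⁴ s⁻¹
Pressure gradient: |∂P/∂n| = 700 Pa / 292000 m = 2.40×10⁻³ Pa/m
Geostrophic speed: V_g = |∂P/∂n|/(fρ) = 2.40×10⁻³/(1.39×10⁻⁴ × 1.20) = 14.4 m/s
Around a low, centrifugal force acts outward with Coriolis, so pressure-gradient force balances both:
(1/ρ)|∂P/∂n| = fV + V²/R  →  V² + fR·V − fR·V_g = 0
With fR = 1.39×10⁻⁴ × 1238×10³ m = 172 m/s:
V = [−fR + √((fR)² + 4 fR V_g)]/2 = [−172 + √(172² + 4×172×14.4)]/2 = 13.4 m/s
Subgeostrophic (V < V_g = 14.4 m/s), as expected around a low.

13.4 m s⁻¹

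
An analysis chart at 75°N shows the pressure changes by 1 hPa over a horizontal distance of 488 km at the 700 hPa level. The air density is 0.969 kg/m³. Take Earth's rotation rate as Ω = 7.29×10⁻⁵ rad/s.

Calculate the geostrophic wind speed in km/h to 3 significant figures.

Coriolis parameter at 75°N:
f = 2Ω sin φ = 2 × 7.29×10⁻⁵ × sin 75° = 1.41×10⁻⁴ s⁻¹
Pressure gradient: |∂P/∂n| = 100 Pa / 488000 m = 2.05×10⁻⁴ Pa/m
Geostrophic balance (pressure-gradient force = Coriolis force):
V_g = (1/(fρ)) |∂P/∂n| = 2.05×10⁻⁴ / (1.41×10⁻⁴ × 0.969) = 1.50 m/s
Converting: 1.50 m/s × 3.6 = 5.41 km/h

5.41 km/h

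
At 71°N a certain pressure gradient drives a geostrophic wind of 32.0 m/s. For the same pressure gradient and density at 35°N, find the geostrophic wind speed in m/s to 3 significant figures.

With the same pressure gradient and density, V_g ∝ 1/f ∝ 1/sin φ.
V₂ = V₁ · sin φ₁ / sin φ₂ = 32.0 × sin 71° / sin 35°
V₂ = 32.0 × 0.9455/0.5736 = 52.8 m/s

52.8 m/s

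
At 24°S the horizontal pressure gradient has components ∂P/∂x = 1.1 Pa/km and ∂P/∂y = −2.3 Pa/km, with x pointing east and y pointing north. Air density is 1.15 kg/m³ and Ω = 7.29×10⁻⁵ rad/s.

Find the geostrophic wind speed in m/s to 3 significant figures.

37.4 m/s

Coriolis parameter at 24°S:
f = 2Ω sin φ = 2 × 7.29×10⁻⁵ × sin 24° = 5.93×10⁻⁵ s⁻¹
In the Southern Hemisphere f is negative: f = −5.93×10⁻⁵ s⁻¹.
Component geostrophic relations (x east, y north):
u_g = −(1/(fρ)) ∂P/∂y,  v_g = (1/(fρ)) ∂P/∂x
u_g = −(−2.3×10⁻³)/(−5.93×10⁻⁵ × 1.15) = −33.7 m/s;  v_g = (1.1×10⁻³)/(−5.93×10⁻⁵ × 1.15) = −16.1 m/s
|V_g| = √(u_g² + v_g²) = 37.4 m/s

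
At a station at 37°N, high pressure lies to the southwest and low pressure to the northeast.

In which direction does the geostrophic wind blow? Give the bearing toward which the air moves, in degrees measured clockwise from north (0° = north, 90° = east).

135°

The pressure-gradient force points toward the northeast (bearing 045°).
Geostrophic balance: in the Northern Hemisphere the Coriolis force deflects motion to the right, so the geostrophic wind blows 90° to the right of the pressure-gradient force (low pressure on the left).
Rotating 045° by 90° clockwise gives 135° — the wind blows toward the southeast.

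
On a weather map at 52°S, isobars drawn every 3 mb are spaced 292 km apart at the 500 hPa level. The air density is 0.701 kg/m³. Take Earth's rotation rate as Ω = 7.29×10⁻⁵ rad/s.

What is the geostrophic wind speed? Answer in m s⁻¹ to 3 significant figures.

Coriolis parameter at 52°S:
f = 2Ω sin φ = 2 × 7.29×10⁻⁵ × sin 52° = 1.15×10⁻⁴ s⁻¹
Pressure gradient: |∂P/∂n| = 300 Pa / 292000 m = 1.03×10⁻³ Pa/m
Geostrophic balance (pressure-gradient force = Coriolis force):
V_g = (1/(fρ)) |∂P/∂n| = 1.03×10⁻³ / (1.15×10⁻⁴ × 0.701) = 12.8 m/s

12.8 m s⁻¹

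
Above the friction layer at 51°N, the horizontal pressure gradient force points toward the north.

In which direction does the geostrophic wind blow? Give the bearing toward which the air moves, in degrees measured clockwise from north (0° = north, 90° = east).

The pressure-gradient force points toward the north (bearing 000°).
Geostrophic balance: in the Northern Hemisphere the Coriolis force deflects motion to the right, so the geostrophic wind blows 90° to the right of the pressure-gradient force (low pressure on the left).
Rotating 000° by 90° clockwise gives 090° — the wind blows toward the east.

090°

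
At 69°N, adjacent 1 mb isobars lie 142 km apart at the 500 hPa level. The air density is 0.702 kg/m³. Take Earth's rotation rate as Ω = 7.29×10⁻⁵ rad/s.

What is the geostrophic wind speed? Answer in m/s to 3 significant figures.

7.37 m/s

Coriolis parameter at 69°N:
f = 2Ω sin φ = 2 × 7.29×10⁻⁵ × sin 69° = 1.36×10⁻⁴ s⁻¹
Pressure gradient: |∂P/∂n| = 100 Pa / 142000 m = 7.04×10⁻⁴ Pa/m
Geostrophic balance (pressure-gradient force = Coriolis force):
V_g = (1/(fρ)) |∂P/∂n| = 7.04×10⁻⁴ / (1.36×10⁻⁴ × 0.702) = 7.37 m/s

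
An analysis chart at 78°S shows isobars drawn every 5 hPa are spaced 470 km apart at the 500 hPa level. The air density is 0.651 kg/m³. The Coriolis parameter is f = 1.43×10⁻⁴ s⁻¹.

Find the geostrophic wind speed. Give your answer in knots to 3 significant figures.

Pressure gradient: |∂P/∂n| = 500 Pa / 470000 m = 1.06×10⁻³ Pa/m
Geostrophic balance (pressure-gradient force = Coriolis force):
V_g = (1/(fρ)) |∂P/∂n| = 1.06×10⁻³ / (1.43×10⁻⁴ × 0.651) = 11.4 m/s
Converting: 11.4 m/s × 1.944 = 22.2 knots

22.2 knots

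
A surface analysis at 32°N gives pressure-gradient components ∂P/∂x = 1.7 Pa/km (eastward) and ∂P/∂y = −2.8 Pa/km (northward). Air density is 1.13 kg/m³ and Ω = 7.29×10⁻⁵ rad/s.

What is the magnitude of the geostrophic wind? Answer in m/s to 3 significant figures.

37.5 m/s

Coriolis parameter at 32°N:
f = 2Ω sin φ = 2 × 7.29×10⁻⁵ × sin 32° = 7.73×10⁻⁵ s⁻¹
Component geostrophic relations (x east, y north):
u_g = −(1/(fρ)) ∂P/∂y,  v_g = (1/(fρ)) ∂P/∂x
u_g = −(−2.8×10⁻³)/(7.73×10⁻⁵ × 1.13) = 32.1 m/s;  v_g = (1.7×10⁻³)/(7.73×10⁻⁵ × 1.13) = 19.5 m/s
|V_g| = √(u_g² + v_g²) = 37.5 m/s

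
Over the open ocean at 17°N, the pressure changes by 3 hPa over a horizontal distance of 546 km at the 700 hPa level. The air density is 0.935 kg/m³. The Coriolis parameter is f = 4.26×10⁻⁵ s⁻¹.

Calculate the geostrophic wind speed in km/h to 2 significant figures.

50 km/h

Pressure gradient: |∂P/∂n| = 300 Pa / 546000 m = 5.49×10⁻⁴ Pa/m
Geostrophic balance (pressure-gradient force = Coriolis force):
V_g = (1/(fρ)) |∂P/∂n| = 5.49×10⁻⁴ / (4.26×10⁻⁵ × 0.935) = 13.8 m/s
Converting: 13.8 m/s × 3.6 = 50 km/h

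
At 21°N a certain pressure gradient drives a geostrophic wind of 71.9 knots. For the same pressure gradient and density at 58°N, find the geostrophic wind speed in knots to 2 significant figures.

30 knots

With the same pressure gradient and density, V_g ∝ 1/f ∝ 1/sin φ.
V₂ = V₁ · sin φ₁ / sin φ₂ = 71.9 × sin 21° / sin 58°
V₂ = 71.9 × 0.3584/0.8480 = 30 knots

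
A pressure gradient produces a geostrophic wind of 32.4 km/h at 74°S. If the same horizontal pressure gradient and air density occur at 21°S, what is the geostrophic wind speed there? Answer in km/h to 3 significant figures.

86.9 km/h

With the same pressure gradient and density, V_g ∝ 1/f ∝ 1/sin φ.
V₂ = V₁ · sin φ₁ / sin φ₂ = 32.4 × sin 74° / sin 21°
V₂ = 32.4 × 0.9613/0.3584 = 86.9 km/h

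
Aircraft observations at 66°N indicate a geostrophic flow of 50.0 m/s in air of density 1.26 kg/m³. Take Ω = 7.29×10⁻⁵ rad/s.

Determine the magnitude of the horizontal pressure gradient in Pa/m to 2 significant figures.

8.4×10⁻³ Pa/m

Coriolis parameter at 66°N:
f = 2Ω sin φ = 2 × 7.29×10⁻⁵ × sin 66° = 1.33×10⁻⁴ s⁻¹
Geostrophic balance rearranged: |∂P/∂n| = f ρ V_g
|∂P/∂n| = 1.33×10⁻⁴ × 1.26 × 50.0 = 8.39×10⁻³ Pa/m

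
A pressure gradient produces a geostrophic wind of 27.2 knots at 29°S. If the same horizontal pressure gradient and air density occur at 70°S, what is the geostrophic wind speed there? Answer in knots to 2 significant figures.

With the same pressure gradient and density, V_g ∝ 1/f ∝ 1/sin φ.
V₂ = V₁ · sin φ₁ / sin φ₂ = 27.2 × sin 29° / sin 70°
V₂ = 27.2 × 0.4848/0.9397 = 14 knots

14 knots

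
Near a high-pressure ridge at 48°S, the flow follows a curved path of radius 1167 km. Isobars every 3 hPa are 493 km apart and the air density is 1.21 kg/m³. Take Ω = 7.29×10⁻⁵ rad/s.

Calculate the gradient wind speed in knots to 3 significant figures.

9.38 knots

Coriolis parameter at 48°S:
f = 2Ω sin φ = 2 × 7.29×10⁻⁵ × sin 48° = 1.08×10⁻⁴ s⁻¹
Pressure gradient: |∂P/∂n| = 300 Pa / 493000 m = 6.09×10⁻⁴ Pa/m
Geostrophic speed: V_g = |∂P/∂n|/(fρ) = 6.09×10⁻⁴/(1.08×10⁻⁴ × 1.21) = 4.64 m/s
Around a high, pressure-gradient force acts outward with centrifugal, so Coriolis balances both:
fV = (1/ρ)|∂P/∂n| + V²/R  →  V² − fR·V + fR·V_g = 0
With fR = 1.08×10⁻⁴ × 1167×10³ m = 126 m/s:
V = [fR − √((fR)² − 4 fR V_g)]/2 = [126 − √(126² − 4×126×4.64)]/2 = 4.83 m/s
Supergeostrophic (V > V_g = 4.64 m/s), as expected around a high.
Converting: 4.83 m/s × 1.944 = 9.38 knots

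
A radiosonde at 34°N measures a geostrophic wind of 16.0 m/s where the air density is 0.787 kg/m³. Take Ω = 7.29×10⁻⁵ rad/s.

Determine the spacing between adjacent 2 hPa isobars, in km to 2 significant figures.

190 km

Coriolis parameter at 34°N:
f = 2Ω sin φ = 2 × 7.29×10⁻⁵ × sin 34° = 8.15×10⁻⁵ s⁻¹
Geostrophic balance rearranged: |∂P/∂n| = f ρ V_g
|∂P/∂n| = 8.15×10⁻⁵ × 0.787 × 16.0 = 1.03×10⁻³ Pa/m
Isobar spacing: Δn = ΔP/|∂P/∂n| = 200 Pa / 1.03×10⁻³ Pa/m = 194812 m ≈ 190 km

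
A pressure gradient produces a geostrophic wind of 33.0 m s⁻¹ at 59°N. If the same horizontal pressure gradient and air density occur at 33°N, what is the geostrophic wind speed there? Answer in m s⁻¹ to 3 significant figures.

51.9 m s⁻¹

With the same pressure gradient and density, V_g ∝ 1/f ∝ 1/sin φ.
V₂ = V₁ · sin φ₁ / sin φ₂ = 33.0 × sin 59° / sin 33°
V₂ = 33.0 × 0.8572/0.5446 = 51.9 m s⁻¹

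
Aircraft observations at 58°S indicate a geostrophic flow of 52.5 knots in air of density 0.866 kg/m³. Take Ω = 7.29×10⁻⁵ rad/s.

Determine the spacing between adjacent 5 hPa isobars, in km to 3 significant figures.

173 km

Coriolis parameter at 58°S:
f = 2Ω sin φ = 2 × 7.29×10⁻⁵ × sin 58° = 1.24×10⁻⁴ s⁻¹
Wind speed in SI: 52.5 knots = 27.0 m/s
Geostrophic balance rearranged: |∂P/∂n| = f ρ V_g
|∂P/∂n| = 1.24×10⁻⁴ × 0.866 × 27.0 = 2.89×10⁻³ Pa/m
Isobar spacing: Δn = ΔP/|∂P/∂n| = 500 Pa / 2.89×10⁻³ Pa/m = 172893 m ≈ 173 km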